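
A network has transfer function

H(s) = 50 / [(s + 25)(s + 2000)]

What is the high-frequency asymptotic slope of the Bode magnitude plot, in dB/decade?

Each pole contributes −20 dB/decade at high frequency; each zero contributes +20 dB/decade.
Net: 0 zero(s) − 2 pole(s) → -40 dB/decade.

-40 dB/decade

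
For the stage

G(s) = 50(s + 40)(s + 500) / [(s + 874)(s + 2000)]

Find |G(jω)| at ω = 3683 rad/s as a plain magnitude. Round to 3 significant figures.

At s = jω = j3683:
zero (s+40): 40 + j3683 → |·| = √(40²+3683²) = √13566089 ≈ 3683.2, ∠ = arctan(3683/40) ≈ 89.38°
zero (s+500): 500 + j3683 → |·| = √(500²+3683²) = √13814489 ≈ 3716.8, ∠ = arctan(3683/500) ≈ 82.27°
pole (s+874): 874 + j3683 → |·| = √(874²+3683²) = √14328365 ≈ 3785.3, ∠ = arctan(3683/874) ≈ 76.65°
pole (s+2000): 2000 + j3683 → |·| = √(2000²+3683²) = √17564489 ≈ 4191, ∠ = arctan(3683/2000) ≈ 61.50°
|G| = 50 · 1.369e+07 / 1.5864e+07 ≈ 43.148

43.1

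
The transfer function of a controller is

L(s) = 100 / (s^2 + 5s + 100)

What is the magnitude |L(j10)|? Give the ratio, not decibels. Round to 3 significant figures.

At s = jω = j10:
quadratic: (j10)² + 5·j10 + 100 = 0 + j50 → |·| ≈ 50, ∠ ≈ 90.00°
|L| = 100 / 50 ≈ 2

2.00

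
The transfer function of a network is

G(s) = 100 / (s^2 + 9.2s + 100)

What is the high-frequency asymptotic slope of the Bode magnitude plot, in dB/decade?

Each pole contributes −20 dB/decade at high frequency; each zero contributes +20 dB/decade.
Net: 0 zero(s) − 2 pole(s) → -40 dB/decade.

-40 dB/decade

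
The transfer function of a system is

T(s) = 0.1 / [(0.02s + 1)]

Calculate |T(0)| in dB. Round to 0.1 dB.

T(0) = 0.1 · 1 / 1 = 0.1
20 log₁₀(0.1) ≈ -20.00 dB

-20.0 dB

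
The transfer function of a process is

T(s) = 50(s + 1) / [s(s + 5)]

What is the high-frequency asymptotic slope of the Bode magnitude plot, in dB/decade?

-20 dB/decade

Each pole contributes −20 dB/decade at high frequency; each zero contributes +20 dB/decade.
Net: 1 zero(s) − 2 pole(s) → -20 dB/decade.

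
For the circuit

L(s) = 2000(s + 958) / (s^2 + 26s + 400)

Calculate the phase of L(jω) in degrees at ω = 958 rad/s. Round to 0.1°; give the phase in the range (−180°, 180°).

-133.4°

At s = jω = j958:
zero (s+958): 958 + j958 → |·| = √(958²+958²) = √1835528 ≈ 1354.8, ∠ = arctan(958/958) ≈ 45.00°
quadratic: (j958)² + 26·j958 + 400 = -917364 + j24908 → |·| ≈ 9.177e+05, ∠ ≈ 178.44°
∠L = 45.00° − 178.44° = -133.44°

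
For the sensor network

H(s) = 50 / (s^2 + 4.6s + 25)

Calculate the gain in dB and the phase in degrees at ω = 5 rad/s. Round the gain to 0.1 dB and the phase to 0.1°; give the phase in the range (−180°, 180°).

At s = jω = j5:
quadratic: (j5)² + 4.6·j5 + 25 = 0 + j23 → |·| ≈ 23, ∠ ≈ 90.00°
|H| = 50 / 23 ≈ 2.1739
Gain = 20 log₁₀(2.1739) ≈ 6.74 dB
∠H = 0.00° − 90.00° = -90.00°

6.7 dB, -90.0°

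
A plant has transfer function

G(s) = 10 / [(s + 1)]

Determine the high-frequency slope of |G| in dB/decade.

-20 dB/decade

Each pole contributes −20 dB/decade at high frequency; each zero contributes +20 dB/decade.
Net: 0 zero(s) − 1 pole(s) → -20 dB/decade.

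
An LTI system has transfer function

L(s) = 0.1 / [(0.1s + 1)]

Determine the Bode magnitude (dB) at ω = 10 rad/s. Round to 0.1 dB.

At ω = 10 rad/s:
pole (1 + j10·0.1) = 1 + j1 → |·| ≈ 1.4142, ∠ ≈ 45.00°
|L| = 0.1 · 1 / (1.4142) ≈ 0.070711
Gain = 20 log₁₀(0.070711) ≈ -23.01 dB

-23.0 dB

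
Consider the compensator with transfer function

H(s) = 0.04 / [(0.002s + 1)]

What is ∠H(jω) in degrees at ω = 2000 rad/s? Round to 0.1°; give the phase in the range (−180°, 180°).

-76.0°

At ω = 2000 rad/s:
pole (1 + j2000·0.002) = 1 + j4 → |·| ≈ 4.1231, ∠ ≈ 75.96°
∠H = (0°) − (75.96°) = -75.96°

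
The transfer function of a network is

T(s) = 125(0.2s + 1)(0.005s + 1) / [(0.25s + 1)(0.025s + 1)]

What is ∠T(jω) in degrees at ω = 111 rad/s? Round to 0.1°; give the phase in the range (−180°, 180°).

-41.7°

At ω = 111 rad/s:
zero (1 + j111·0.2) = 1 + j22.2 → |·| ≈ 22.223, ∠ ≈ 87.42°
zero (1 + j111·0.005) = 1 + j0.555 → |·| ≈ 1.1437, ∠ ≈ 29.03°
pole (1 + j111·0.25) = 1 + j27.75 → |·| ≈ 27.768, ∠ ≈ 87.94°
pole (1 + j111·0.025) = 1 + j2.775 → |·| ≈ 2.9497, ∠ ≈ 70.18°
∠T = (87.42° + 29.03°) − (87.94° + 70.18°) = -41.67°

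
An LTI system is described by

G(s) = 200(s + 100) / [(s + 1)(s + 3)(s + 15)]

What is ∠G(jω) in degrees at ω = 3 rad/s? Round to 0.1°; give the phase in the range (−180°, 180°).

At s = jω = j3:
zero (s+100): 100 + j3 → |·| = √(100²+3²) = √10009 ≈ 100.04, ∠ = arctan(3/100) ≈ 1.72°
pole (s+1): 1 + j3 → |·| = √(1²+3²) = √10 ≈ 3.1623, ∠ = arctan(3/1) ≈ 71.57°
pole (s+3): 3 + j3 → |·| = √(3²+3²) = √18 ≈ 4.2426, ∠ = arctan(3/3) ≈ 45.00°
pole (s+15): 15 + j3 → |·| = √(15²+3²) = √234 ≈ 15.297, ∠ = arctan(3/15) ≈ 11.31°
∠G = 1.72° − 127.88° = -126.16°

-126.2°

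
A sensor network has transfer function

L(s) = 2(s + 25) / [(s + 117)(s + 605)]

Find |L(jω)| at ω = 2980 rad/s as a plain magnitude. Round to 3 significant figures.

At s = jω = j2980:
zero (s+25): 25 + j2980 → |·| = √(25²+2980²) = √8881025 ≈ 2980.1, ∠ = arctan(2980/25) ≈ 89.52°
pole (s+117): 117 + j2980 → |·| = √(117²+2980²) = √8894089 ≈ 2982.3, ∠ = arctan(2980/117) ≈ 87.75°
pole (s+605): 605 + j2980 → |·| = √(605²+2980²) = √9246425 ≈ 3040.8, ∠ = arctan(2980/605) ≈ 78.52°
|L| = 2 · 2980.1 / 9.0686e+06 ≈ 0.00065723

0.000657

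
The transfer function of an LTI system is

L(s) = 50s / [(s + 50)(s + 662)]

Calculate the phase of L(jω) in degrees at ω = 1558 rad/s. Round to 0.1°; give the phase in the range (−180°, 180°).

-65.1°

At s = jω = j1558:
zero at origin: s = j1558 → |·| = 1558, ∠ = 90.00°
pole (s+50): 50 + j1558 → |·| = √(50²+1558²) = √2429864 ≈ 1558.8, ∠ = arctan(1558/50) ≈ 88.16°
pole (s+662): 662 + j1558 → |·| = √(662²+1558²) = √2865608 ≈ 1692.8, ∠ = arctan(1558/662) ≈ 66.98°
∠L = 90.00° − 155.14° = -65.14°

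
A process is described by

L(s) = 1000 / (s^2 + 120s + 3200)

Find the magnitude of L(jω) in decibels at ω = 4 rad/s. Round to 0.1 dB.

Substitute s = j4:
Numerator: 1000 = 1000 + j0
Denominator: (j4)^2 + 120(j4) + 3200 = 3184 + j480
|N| = √(1000² + 0²) ≈ 1000, ∠N ≈ 0.00°
|D| = √(3184² + 480²) ≈ 3220, ∠D ≈ 8.57°
|L| = 1000 / 3220 ≈ 0.31056
Gain = 20 log₁₀(0.31056) ≈ -10.16 dB

-10.2 dB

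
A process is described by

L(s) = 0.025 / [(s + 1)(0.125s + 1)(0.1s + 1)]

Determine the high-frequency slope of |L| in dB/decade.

Each pole contributes −20 dB/decade at high frequency; each zero contributes +20 dB/decade.
Net: 0 zero(s) − 3 pole(s) → -60 dB/decade.

-60 dB/decade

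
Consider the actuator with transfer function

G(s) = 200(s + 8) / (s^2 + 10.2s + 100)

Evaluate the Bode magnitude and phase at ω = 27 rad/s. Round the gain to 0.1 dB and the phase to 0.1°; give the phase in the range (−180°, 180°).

18.3 dB, -82.9°

At s = jω = j27:
zero (s+8): 8 + j27 → |·| = √(8²+27²) = √793 ≈ 28.16, ∠ = arctan(27/8) ≈ 73.50°
quadratic: (j27)² + 10.2·j27 + 100 = -629 + j275.4 → |·| ≈ 686.65, ∠ ≈ 156.35°
|G| = 200 · 28.16 / 686.65 ≈ 8.2021
Gain = 20 log₁₀(8.2021) ≈ 18.28 dB
∠G = 73.50° − 156.35° = -82.85°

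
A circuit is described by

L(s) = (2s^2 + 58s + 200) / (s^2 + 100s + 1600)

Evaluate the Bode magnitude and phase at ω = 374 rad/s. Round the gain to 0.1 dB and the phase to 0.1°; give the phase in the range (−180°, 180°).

5.8 dB, 10.7°

Substitute s = j374:
Numerator: 2(j374)^2 + 58(j374) + 200 = -279552 + j21692
Denominator: (j374)^2 + 100(j374) + 1600 = -138276 + j37400
|N| = √(279552² + 21692²) ≈ 2.8039e+05, ∠N ≈ 175.56°
|D| = √(138276² + 37400²) ≈ 1.4324e+05, ∠D ≈ 164.87°
|L| = 2.8039e+05 / 1.4324e+05 ≈ 1.9575
Gain = 20 log₁₀(1.9575) ≈ 5.83 dB
∠L = 175.56° − 164.87° = 10.69°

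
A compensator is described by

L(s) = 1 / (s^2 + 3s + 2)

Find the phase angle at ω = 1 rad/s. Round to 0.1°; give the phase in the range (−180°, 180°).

Substitute s = j1:
Numerator: 1 = 1 + j0
Denominator: (j1)^2 + 3(j1) + 2 = 1 + j3
|N| = √(1² + 0²) ≈ 1, ∠N ≈ 0.00°
|D| = √(1² + 3²) ≈ 3.1623, ∠D ≈ 71.57°
∠L = 0.00° − 71.57° = -71.57°

-71.6°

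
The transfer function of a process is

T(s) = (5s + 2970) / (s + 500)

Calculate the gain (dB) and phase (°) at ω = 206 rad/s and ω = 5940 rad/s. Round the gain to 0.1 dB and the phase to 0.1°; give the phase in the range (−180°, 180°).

Substitute s = j206:
Numerator: 5(j206) + 2970 = 2970 + j1030
Denominator: (j206) + 500 = 500 + j206
|N| = √(2970² + 1030²) ≈ 3143.5, ∠N ≈ 19.13°
|D| = √(500² + 206²) ≈ 540.77, ∠D ≈ 22.39°
|T| = 3143.5 / 540.77 ≈ 5.813
Gain = 20 log₁₀(5.813) ≈ 15.29 dB
∠T = 19.13° − 22.39° = -3.26°

Substitute s = j5940:
Numerator: 5(j5940) + 2970 = 2970 + j29700
Denominator: (j5940) + 500 = 500 + j5940
|N| = √(2970² + 29700²) ≈ 29848, ∠N ≈ 84.29°
|D| = √(500² + 5940²) ≈ 5961, ∠D ≈ 85.19°
|T| = 29848 / 5961 ≈ 5.0072
Gain = 20 log₁₀(5.0072) ≈ 13.99 dB
∠T = 84.29° − 85.19° = -0.90°

ω = 206: 15.3 dB, -3.3°; ω = 5940: 14.0 dB, -0.9°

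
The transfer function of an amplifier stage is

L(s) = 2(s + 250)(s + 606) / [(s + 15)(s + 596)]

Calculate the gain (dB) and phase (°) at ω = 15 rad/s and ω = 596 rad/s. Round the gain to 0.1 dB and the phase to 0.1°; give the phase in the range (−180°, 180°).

ω = 15: 27.6 dB, -41.6°; ω = 596: 6.8 dB, -21.8°

At s = jω = j15:
zero (s+250): 250 + j15 → |·| = √(250²+15²) = √62725 ≈ 250.45, ∠ = arctan(15/250) ≈ 3.43°
zero (s+606): 606 + j15 → |·| = √(606²+15²) = √367461 ≈ 606.19, ∠ = arctan(15/606) ≈ 1.42°
pole (s+15): 15 + j15 → |·| = √(15²+15²) = √450 ≈ 21.213, ∠ = arctan(15/15) ≈ 45.00°
pole (s+596): 596 + j15 → |·| = √(596²+15²) = √355441 ≈ 596.19, ∠ = arctan(15/596) ≈ 1.44°
|L| = 2 · 1.5182e+05 / 12647 ≈ 24.009
Gain = 20 log₁₀(24.009) ≈ 27.61 dB
∠L = 4.85° − 46.44° = -41.59°

At s = jω = j596:
zero (s+250): 250 + j596 → |·| = √(250²+596²) = √417716 ≈ 646.31, ∠ = arctan(596/250) ≈ 67.24°
zero (s+606): 606 + j596 → |·| = √(606²+596²) = √722452 ≈ 849.97, ∠ = arctan(596/606) ≈ 44.52°
pole (s+15): 15 + j596 → |·| = √(15²+596²) = √355441 ≈ 596.19, ∠ = arctan(596/15) ≈ 88.56°
pole (s+596): 596 + j596 → |·| = √(596²+596²) = √710432 ≈ 842.87, ∠ = arctan(596/596) ≈ 45.00°
|L| = 2 · 5.4934e+05 / 5.0251e+05 ≈ 2.1864
Gain = 20 log₁₀(2.1864) ≈ 6.79 dB
∠L = 111.76° − 133.56° = -21.80°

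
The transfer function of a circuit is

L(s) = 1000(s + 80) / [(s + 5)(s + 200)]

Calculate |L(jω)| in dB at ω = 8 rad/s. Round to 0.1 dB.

At s = jω = j8:
zero (s+80): 80 + j8 → |·| = √(80²+8²) = √6464 ≈ 80.399, ∠ = arctan(8/80) ≈ 5.71°
pole (s+5): 5 + j8 → |·| = √(5²+8²) = √89 ≈ 9.434, ∠ = arctan(8/5) ≈ 57.99°
pole (s+200): 200 + j8 → |·| = √(200²+8²) = √40064 ≈ 200.16, ∠ = arctan(8/200) ≈ 2.29°
|L| = 1000 · 80.399 / 1888.3 ≈ 42.577
Gain = 20 log₁₀(42.577) ≈ 32.58 dB

32.6 dB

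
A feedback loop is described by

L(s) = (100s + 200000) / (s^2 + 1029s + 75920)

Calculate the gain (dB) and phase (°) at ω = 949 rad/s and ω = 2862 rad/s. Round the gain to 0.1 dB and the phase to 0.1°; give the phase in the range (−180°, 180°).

ω = 949: -15.2 dB, -104.8°; ω = 2862: -27.9 dB, -105.0°

Substitute s = j949:
Numerator: 100(j949) + 200000 = 200000 + j94900
Denominator: (j949)^2 + 1029(j949) + 75920 = -824681 + j976521
|N| = √(200000² + 94900²) ≈ 2.2137e+05, ∠N ≈ 25.38°
|D| = √(824681² + 976521²) ≈ 1.2782e+06, ∠D ≈ 130.18°
|L| = 2.2137e+05 / 1.2782e+06 ≈ 0.17319
Gain = 20 log₁₀(0.17319) ≈ -15.23 dB
∠L = 25.38° − 130.18° = -104.80°

Substitute s = j2862:
Numerator: 100(j2862) + 200000 = 200000 + j286200
Denominator: (j2862)^2 + 1029(j2862) + 75920 = -8115124 + j2944998
|N| = √(200000² + 286200²) ≈ 3.4916e+05, ∠N ≈ 55.05°
|D| = √(8115124² + 2944998²) ≈ 8.633e+06, ∠D ≈ 160.05°
|L| = 3.4916e+05 / 8.633e+06 ≈ 0.040445
Gain = 20 log₁₀(0.040445) ≈ -27.86 dB
∠L = 55.05° − 160.05° = -105.00°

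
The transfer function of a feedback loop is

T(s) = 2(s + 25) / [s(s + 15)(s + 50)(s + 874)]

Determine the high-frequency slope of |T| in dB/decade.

Each pole contributes −20 dB/decade at high frequency; each zero contributes +20 dB/decade.
Net: 1 zero(s) − 4 pole(s) → -60 dB/decade.

-60 dB/decade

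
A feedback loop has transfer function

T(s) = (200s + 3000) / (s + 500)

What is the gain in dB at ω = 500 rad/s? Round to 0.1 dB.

43.0 dB

Substitute s = j500:
Numerator: 200(j500) + 3000 = 3000 + j100000
Denominator: (j500) + 500 = 500 + j500
|N| = √(3000² + 100000²) ≈ 1.0004e+05, ∠N ≈ 88.28°
|D| = √(500² + 500²) ≈ 707.11, ∠D ≈ 45.00°
|T| = 1.0004e+05 / 707.11 ≈ 141.48
Gain = 20 log₁₀(141.48) ≈ 43.01 dB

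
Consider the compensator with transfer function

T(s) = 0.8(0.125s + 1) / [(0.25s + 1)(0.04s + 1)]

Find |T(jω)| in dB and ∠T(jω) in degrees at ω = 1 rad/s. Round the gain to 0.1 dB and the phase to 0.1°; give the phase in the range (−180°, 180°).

At ω = 1 rad/s:
zero (1 + j1·0.125) = 1 + j0.125 → |·| ≈ 1.0078, ∠ ≈ 7.13°
pole (1 + j1·0.25) = 1 + j0.25 → |·| ≈ 1.0308, ∠ ≈ 14.04°
pole (1 + j1·0.04) = 1 + j0.04 → |·| ≈ 1.0008, ∠ ≈ 2.29°
|T| = 0.8 · 1.0078 / (1.0308 · 1.0008) ≈ 0.78152
Gain = 20 log₁₀(0.78152) ≈ -2.14 dB
∠T = (7.13°) − (14.04° + 2.29°) = -9.20°

-2.1 dB, -9.2°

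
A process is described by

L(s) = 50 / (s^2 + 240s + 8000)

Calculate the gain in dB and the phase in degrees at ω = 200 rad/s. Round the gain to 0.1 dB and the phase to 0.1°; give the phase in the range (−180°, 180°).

Substitute s = j200:
Numerator: 50 = 50 + j0
Denominator: (j200)^2 + 240(j200) + 8000 = -32000 + j48000
|N| = √(50² + 0²) ≈ 50, ∠N ≈ 0.00°
|D| = √(32000² + 48000²) ≈ 57689, ∠D ≈ 123.69°
|L| = 50 / 57689 ≈ 0.00086672
Gain = 20 log₁₀(0.00086672) ≈ -61.24 dB
∠L = 0.00° − 123.69° = -123.69°

-61.2 dB, -123.7°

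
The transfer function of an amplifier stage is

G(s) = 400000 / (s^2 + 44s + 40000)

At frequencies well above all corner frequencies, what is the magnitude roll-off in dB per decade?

-40 dB/decade

Each pole contributes −20 dB/decade at high frequency; each zero contributes +20 dB/decade.
Net: 0 zero(s) − 2 pole(s) → -40 dB/decade.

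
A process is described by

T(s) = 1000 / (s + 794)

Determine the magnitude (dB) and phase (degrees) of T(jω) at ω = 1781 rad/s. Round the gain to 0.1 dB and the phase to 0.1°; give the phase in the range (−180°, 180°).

-5.8 dB, -66.0°

At s = jω = j1781:
pole (s+794): 794 + j1781 → |·| = √(794²+1781²) = √3802397 ≈ 1950, ∠ = arctan(1781/794) ≈ 65.97°
|T| = 1000 / 1950 ≈ 0.51282
Gain = 20 log₁₀(0.51282) ≈ -5.80 dB
∠T = 0.00° − 65.97° = -65.97°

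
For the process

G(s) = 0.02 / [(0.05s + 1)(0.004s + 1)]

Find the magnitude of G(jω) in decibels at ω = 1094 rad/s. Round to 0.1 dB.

At ω = 1094 rad/s:
pole (1 + j1094·0.05) = 1 + j54.7 → |·| ≈ 54.709, ∠ ≈ 88.95°
pole (1 + j1094·0.004) = 1 + j4.376 → |·| ≈ 4.4888, ∠ ≈ 77.13°
|G| = 0.02 · 1 / (54.709 · 4.4888) ≈ 8.1441e-05
Gain = 20 log₁₀(8.1441e-05) ≈ -81.78 dB

-81.8 dB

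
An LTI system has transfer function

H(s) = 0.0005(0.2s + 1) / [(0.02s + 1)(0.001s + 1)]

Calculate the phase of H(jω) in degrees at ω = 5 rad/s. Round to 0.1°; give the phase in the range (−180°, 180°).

39.0°

At ω = 5 rad/s:
zero (1 + j5·0.2) = 1 + j1 → |·| ≈ 1.4142, ∠ ≈ 45.00°
pole (1 + j5·0.02) = 1 + j0.1 → |·| ≈ 1.005, ∠ ≈ 5.71°
pole (1 + j5·0.001) = 1 + j0.005 → |·| ≈ 1, ∠ ≈ 0.29°
∠H = (45.00°) − (5.71° + 0.29°) = 39.00°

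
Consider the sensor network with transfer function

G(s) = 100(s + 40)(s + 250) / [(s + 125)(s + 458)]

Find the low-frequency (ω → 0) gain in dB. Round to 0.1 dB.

24.8 dB

G(0) = 100·40·250 / (125·458) ≈ 17.467
20 log₁₀(17.467) ≈ 24.84 dB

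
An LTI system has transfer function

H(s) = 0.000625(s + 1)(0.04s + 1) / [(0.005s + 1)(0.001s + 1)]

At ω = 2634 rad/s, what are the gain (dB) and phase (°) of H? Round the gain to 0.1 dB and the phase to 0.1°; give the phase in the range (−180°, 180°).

At ω = 2634 rad/s:
zero (1 + j2634·1) = 1 + j2634 → |·| ≈ 2634, ∠ ≈ 89.98°
zero (1 + j2634·0.04) = 1 + j105.36 → |·| ≈ 105.36, ∠ ≈ 89.46°
pole (1 + j2634·0.005) = 1 + j13.17 → |·| ≈ 13.208, ∠ ≈ 85.66°
pole (1 + j2634·0.001) = 1 + j2.634 → |·| ≈ 2.8174, ∠ ≈ 69.21°
|H| = 0.000625 · 2634 · 105.36 / (13.208 · 2.8174) ≈ 4.6611
Gain = 20 log₁₀(4.6611) ≈ 13.37 dB
∠H = (89.98° + 89.46°) − (85.66° + 69.21°) = 24.57°

13.4 dB, 24.6°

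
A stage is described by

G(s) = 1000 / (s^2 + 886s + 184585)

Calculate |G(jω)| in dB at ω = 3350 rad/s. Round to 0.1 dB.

Substitute s = j3350:
Numerator: 1000 = 1000 + j0
Denominator: (j3350)^2 + 886(j3350) + 184585 = -11037915 + j2968100
|N| = √(1000² + 0²) ≈ 1000, ∠N ≈ 0.00°
|D| = √(11037915² + 2968100²) ≈ 1.143e+07, ∠D ≈ 164.95°
|G| = 1000 / 1.143e+07 ≈ 8.7489e-05
Gain = 20 log₁₀(8.7489e-05) ≈ -81.16 dB

-81.2 dB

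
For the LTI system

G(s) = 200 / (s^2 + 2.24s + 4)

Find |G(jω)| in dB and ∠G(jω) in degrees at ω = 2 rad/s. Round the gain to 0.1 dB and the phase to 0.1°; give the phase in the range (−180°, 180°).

At s = jω = j2:
quadratic: (j2)² + 2.24·j2 + 4 = 0 + j4.48 → |·| ≈ 4.48, ∠ ≈ 90.00°
|G| = 200 / 4.48 ≈ 44.643
Gain = 20 log₁₀(44.643) ≈ 33.00 dB
∠G = 0.00° − 90.00° = -90.00°

33.0 dB, -90.0°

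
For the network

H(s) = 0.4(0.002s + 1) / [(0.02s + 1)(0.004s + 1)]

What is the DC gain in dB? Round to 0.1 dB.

-8.0 dB

H(0) = 0.4 · 1 / 1 = 0.4
20 log₁₀(0.4) ≈ -7.96 dB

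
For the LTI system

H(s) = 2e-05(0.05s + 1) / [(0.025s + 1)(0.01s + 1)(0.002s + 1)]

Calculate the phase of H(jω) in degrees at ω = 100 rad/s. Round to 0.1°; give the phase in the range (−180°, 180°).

At ω = 100 rad/s:
zero (1 + j100·0.05) = 1 + j5 → |·| ≈ 5.099, ∠ ≈ 78.69°
pole (1 + j100·0.025) = 1 + j2.5 → |·| ≈ 2.6926, ∠ ≈ 68.20°
pole (1 + j100·0.01) = 1 + j1 → |·| ≈ 1.4142, ∠ ≈ 45.00°
pole (1 + j100·0.002) = 1 + j0.2 → |·| ≈ 1.0198, ∠ ≈ 11.31°
∠H = (78.69°) − (68.20° + 45.00° + 11.31°) = -45.82°

-45.8°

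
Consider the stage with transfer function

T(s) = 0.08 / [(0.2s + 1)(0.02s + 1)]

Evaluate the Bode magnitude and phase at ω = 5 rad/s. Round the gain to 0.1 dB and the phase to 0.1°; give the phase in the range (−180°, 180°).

At ω = 5 rad/s:
pole (1 + j5·0.2) = 1 + j1 → |·| ≈ 1.4142, ∠ ≈ 45.00°
pole (1 + j5·0.02) = 1 + j0.1 → |·| ≈ 1.005, ∠ ≈ 5.71°
|T| = 0.08 · 1 / (1.4142 · 1.005) ≈ 0.056288
Gain = 20 log₁₀(0.056288) ≈ -24.99 dB
∠T = (0°) − (45.00° + 5.71°) = -50.71°

-25.0 dB, -50.7°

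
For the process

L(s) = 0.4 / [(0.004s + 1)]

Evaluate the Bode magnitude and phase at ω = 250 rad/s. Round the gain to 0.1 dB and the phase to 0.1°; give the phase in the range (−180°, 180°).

-11.0 dB, -45.0°

At ω = 250 rad/s:
pole (1 + j250·0.004) = 1 + j1 → |·| ≈ 1.4142, ∠ ≈ 45.00°
|L| = 0.4 · 1 / (1.4142) ≈ 0.28285
Gain = 20 log₁₀(0.28285) ≈ -10.97 dB
∠L = (0°) − (45.00°) = -45.00°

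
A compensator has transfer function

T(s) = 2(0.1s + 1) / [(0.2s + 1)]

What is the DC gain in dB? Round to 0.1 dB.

6.0 dB

T(0) = 2 · 1 / 1 = 2
20 log₁₀(2) ≈ 6.02 dB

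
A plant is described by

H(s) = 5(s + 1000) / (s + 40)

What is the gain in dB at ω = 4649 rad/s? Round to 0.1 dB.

14.2 dB

At s = jω = j4649:
zero (s+1000): 1000 + j4649 → |·| = √(1000²+4649²) = √22613201 ≈ 4755.3, ∠ = arctan(4649/1000) ≈ 77.86°
pole (s+40): 40 + j4649 → |·| = √(40²+4649²) = √21614801 ≈ 4649.2, ∠ = arctan(4649/40) ≈ 89.51°
|H| = 5 · 4755.3 / 4649.2 ≈ 5.1141
Gain = 20 log₁₀(5.1141) ≈ 14.18 dB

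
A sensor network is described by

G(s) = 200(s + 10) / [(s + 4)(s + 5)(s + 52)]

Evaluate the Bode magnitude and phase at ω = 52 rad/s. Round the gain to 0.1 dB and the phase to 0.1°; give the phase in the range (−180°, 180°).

-25.5 dB, -136.0°

At s = jω = j52:
zero (s+10): 10 + j52 → |·| = √(10²+52²) = √2804 ≈ 52.953, ∠ = arctan(52/10) ≈ 79.11°
pole (s+4): 4 + j52 → |·| = √(4²+52²) = √2720 ≈ 52.154, ∠ = arctan(52/4) ≈ 85.60°
pole (s+5): 5 + j52 → |·| = √(5²+52²) = √2729 ≈ 52.24, ∠ = arctan(52/5) ≈ 84.51°
pole (s+52): 52 + j52 → |·| = √(52²+52²) = √5408 ≈ 73.539, ∠ = arctan(52/52) ≈ 45.00°
|G| = 200 · 52.953 / 2.0036e+05 ≈ 0.052858
Gain = 20 log₁₀(0.052858) ≈ -25.54 dB
∠G = 79.11° − 215.11° = -136.00°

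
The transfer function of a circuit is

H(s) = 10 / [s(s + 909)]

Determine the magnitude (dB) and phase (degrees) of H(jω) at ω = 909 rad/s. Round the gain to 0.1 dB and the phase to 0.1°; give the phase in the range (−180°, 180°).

-101.4 dB, -135.0°

At s = jω = j909:
pole (s+909): 909 + j909 → |·| = √(909²+909²) = √1652562 ≈ 1285.5, ∠ = arctan(909/909) ≈ 45.00°
pole at origin: |s| = 909, ∠ = 90.00° (in denominator)
|H| = 10 / 1.1685e+06 ≈ 8.558e-06
Gain = 20 log₁₀(8.558e-06) ≈ -101.35 dB
∠H = 0.00° − 135.00° = -135.00°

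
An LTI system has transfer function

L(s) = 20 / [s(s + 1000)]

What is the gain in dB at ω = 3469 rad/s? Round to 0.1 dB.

-115.9 dB

At s = jω = j3469:
pole (s+1000): 1000 + j3469 → |·| = √(1000²+3469²) = √13033961 ≈ 3610.3, ∠ = arctan(3469/1000) ≈ 73.92°
pole at origin: |s| = 3469, ∠ = 90.00° (in denominator)
|L| = 20 / 1.2524e+07 ≈ 1.5969e-06
Gain = 20 log₁₀(1.5969e-06) ≈ -115.93 dB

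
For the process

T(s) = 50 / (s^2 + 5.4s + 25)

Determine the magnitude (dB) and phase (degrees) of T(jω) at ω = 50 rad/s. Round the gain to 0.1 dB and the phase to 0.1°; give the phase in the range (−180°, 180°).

At s = jω = j50:
quadratic: (j50)² + 5.4·j50 + 25 = -2475 + j270 → |·| ≈ 2489.7, ∠ ≈ 173.77°
|T| = 50 / 2489.7 ≈ 0.020083
Gain = 20 log₁₀(0.020083) ≈ -33.94 dB
∠T = 0.00° − 173.77° = -173.77°

-33.9 dB, -173.8°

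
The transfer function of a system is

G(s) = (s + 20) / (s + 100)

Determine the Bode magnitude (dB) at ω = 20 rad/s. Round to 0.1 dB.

Substitute s = j20:
Numerator: (j20) + 20 = 20 + j20
Denominator: (j20) + 100 = 100 + j20
|N| = √(20² + 20²) ≈ 28.284, ∠N ≈ 45.00°
|D| = √(100² + 20²) ≈ 101.98, ∠D ≈ 11.31°
|G| = 28.284 / 101.98 ≈ 0.27735
Gain = 20 log₁₀(0.27735) ≈ -11.14 dB

-11.1 dB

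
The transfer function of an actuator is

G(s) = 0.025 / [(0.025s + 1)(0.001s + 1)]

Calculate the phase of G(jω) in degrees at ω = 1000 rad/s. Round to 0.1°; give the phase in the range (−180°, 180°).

-132.7°

At ω = 1000 rad/s:
pole (1 + j1000·0.025) = 1 + j25 → |·| ≈ 25.02, ∠ ≈ 87.71°
pole (1 + j1000·0.001) = 1 + j1 → |·| ≈ 1.4142, ∠ ≈ 45.00°
∠G = (0°) − (87.71° + 45.00°) = -132.71°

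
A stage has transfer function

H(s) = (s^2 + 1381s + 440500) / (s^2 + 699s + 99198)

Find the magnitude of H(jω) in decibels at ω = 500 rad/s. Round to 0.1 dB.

Substitute s = j500:
Numerator: (j500)^2 + 1381(j500) + 440500 = 190500 + j690500
Denominator: (j500)^2 + 699(j500) + 99198 = -150802 + j349500
|N| = √(190500² + 690500²) ≈ 7.163e+05, ∠N ≈ 74.58°
|D| = √(150802² + 349500²) ≈ 3.8065e+05, ∠D ≈ 113.34°
|H| = 7.163e+05 / 3.8065e+05 ≈ 1.8818
Gain = 20 log₁₀(1.8818) ≈ 5.49 dB

5.5 dB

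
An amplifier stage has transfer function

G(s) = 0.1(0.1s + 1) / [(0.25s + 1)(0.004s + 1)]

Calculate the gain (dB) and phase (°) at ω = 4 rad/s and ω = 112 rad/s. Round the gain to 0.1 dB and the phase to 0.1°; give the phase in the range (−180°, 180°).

ω = 4: -22.4 dB, -24.1°; ω = 112: -28.7 dB, -27.2°

At ω = 4 rad/s:
zero (1 + j4·0.1) = 1 + j0.4 → |·| ≈ 1.077, ∠ ≈ 21.80°
pole (1 + j4·0.25) = 1 + j1 → |·| ≈ 1.4142, ∠ ≈ 45.00°
pole (1 + j4·0.004) = 1 + j0.016 → |·| ≈ 1.0001, ∠ ≈ 0.92°
|G| = 0.1 · 1.077 / (1.4142 · 1.0001) ≈ 0.076149
Gain = 20 log₁₀(0.076149) ≈ -22.37 dB
∠G = (21.80°) − (45.00° + 0.92°) = -24.12°

At ω = 112 rad/s:
zero (1 + j112·0.1) = 1 + j11.2 → |·| ≈ 11.245, ∠ ≈ 84.90°
pole (1 + j112·0.25) = 1 + j28 → |·| ≈ 28.018, ∠ ≈ 87.95°
pole (1 + j112·0.004) = 1 + j0.448 → |·| ≈ 1.0958, ∠ ≈ 24.13°
|G| = 0.1 · 11.245 / (28.018 · 1.0958) ≈ 0.036626
Gain = 20 log₁₀(0.036626) ≈ -28.72 dB
∠G = (84.90°) − (87.95° + 24.13°) = -27.18°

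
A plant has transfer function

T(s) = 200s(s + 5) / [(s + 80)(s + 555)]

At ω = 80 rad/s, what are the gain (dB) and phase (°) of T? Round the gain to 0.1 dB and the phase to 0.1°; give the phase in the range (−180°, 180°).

26.1 dB, 123.2°

At s = jω = j80:
zero (s+5): 5 + j80 → |·| = √(5²+80²) = √6425 ≈ 80.156, ∠ = arctan(80/5) ≈ 86.42°
zero at origin: s = j80 → |·| = 80, ∠ = 90.00°
pole (s+80): 80 + j80 → |·| = √(80²+80²) = √12800 ≈ 113.14, ∠ = arctan(80/80) ≈ 45.00°
pole (s+555): 555 + j80 → |·| = √(555²+80²) = √314425 ≈ 560.74, ∠ = arctan(80/555) ≈ 8.20°
|T| = 200 · 6412.5 / 63442 ≈ 20.215
Gain = 20 log₁₀(20.215) ≈ 26.11 dB
∠T = 176.42° − 53.20° = 123.22°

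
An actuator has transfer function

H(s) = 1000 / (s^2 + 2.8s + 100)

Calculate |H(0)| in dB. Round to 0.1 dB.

H(0) = 1000 / 100 = 10
20 log₁₀(10) ≈ 20.00 dB

20.0 dB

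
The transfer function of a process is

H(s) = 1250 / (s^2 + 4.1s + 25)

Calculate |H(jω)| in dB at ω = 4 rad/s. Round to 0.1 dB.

At s = jω = j4:
quadratic: (j4)² + 4.1·j4 + 25 = 9 + j16.4 → |·| ≈ 18.707, ∠ ≈ 61.24°
|H| = 1250 / 18.707 ≈ 66.82
Gain = 20 log₁₀(66.82) ≈ 36.50 dB

36.5 dB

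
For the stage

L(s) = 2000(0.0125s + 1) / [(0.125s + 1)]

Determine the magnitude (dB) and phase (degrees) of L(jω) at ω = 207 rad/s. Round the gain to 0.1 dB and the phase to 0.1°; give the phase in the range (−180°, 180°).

46.6 dB, -18.9°

At ω = 207 rad/s:
zero (1 + j207·0.0125) = 1 + j2.5875 → |·| ≈ 2.774, ∠ ≈ 68.87°
pole (1 + j207·0.125) = 1 + j25.875 → |·| ≈ 25.894, ∠ ≈ 87.79°
|L| = 2000 · 2.774 / (25.894) ≈ 214.26
Gain = 20 log₁₀(214.26) ≈ 46.62 dB
∠L = (68.87°) − (87.79°) = -18.92°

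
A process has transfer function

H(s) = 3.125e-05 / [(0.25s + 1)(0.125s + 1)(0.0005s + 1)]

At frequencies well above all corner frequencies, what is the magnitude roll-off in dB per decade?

-60 dB/decade

Each pole contributes −20 dB/decade at high frequency; each zero contributes +20 dB/decade.
Net: 0 zero(s) − 3 pole(s) → -60 dB/decade.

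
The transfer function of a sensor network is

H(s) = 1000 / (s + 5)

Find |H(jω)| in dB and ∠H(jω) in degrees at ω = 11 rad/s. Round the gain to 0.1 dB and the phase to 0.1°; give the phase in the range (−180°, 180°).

At s = jω = j11:
pole (s+5): 5 + j11 → |·| = √(5²+11²) = √146 ≈ 12.083, ∠ = arctan(11/5) ≈ 65.56°
|H| = 1000 / 12.083 ≈ 82.761
Gain = 20 log₁₀(82.761) ≈ 38.36 dB
∠H = 0.00° − 65.56° = -65.56°

38.4 dB, -65.6°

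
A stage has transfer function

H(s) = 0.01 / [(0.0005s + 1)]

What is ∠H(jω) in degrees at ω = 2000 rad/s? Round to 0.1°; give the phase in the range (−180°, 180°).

-45.0°

At ω = 2000 rad/s:
pole (1 + j2000·0.0005) = 1 + j1 → |·| ≈ 1.4142, ∠ ≈ 45.00°
∠H = (0°) − (45.00°) = -45.00°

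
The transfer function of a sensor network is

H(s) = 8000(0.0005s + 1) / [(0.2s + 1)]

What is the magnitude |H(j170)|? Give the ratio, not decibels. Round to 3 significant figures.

236

At ω = 170 rad/s:
zero (1 + j170·0.0005) = 1 + j0.085 → |·| ≈ 1.0036, ∠ ≈ 4.86°
pole (1 + j170·0.2) = 1 + j34 → |·| ≈ 34.015, ∠ ≈ 88.32°
|H| = 8000 · 1.0036 / (34.015) ≈ 236.04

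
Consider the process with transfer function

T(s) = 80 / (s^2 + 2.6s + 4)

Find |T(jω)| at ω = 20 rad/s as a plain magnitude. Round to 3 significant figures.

0.200

At s = jω = j20:
quadratic: (j20)² + 2.6·j20 + 4 = -396 + j52 → |·| ≈ 399.4, ∠ ≈ 172.52°
|T| = 80 / 399.4 ≈ 0.2003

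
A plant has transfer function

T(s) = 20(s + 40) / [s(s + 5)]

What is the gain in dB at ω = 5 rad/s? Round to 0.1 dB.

27.2 dB

At s = jω = j5:
zero (s+40): 40 + j5 → |·| = √(40²+5²) = √1625 ≈ 40.311, ∠ = arctan(5/40) ≈ 7.13°
pole (s+5): 5 + j5 → |·| = √(5²+5²) = √50 ≈ 7.0711, ∠ = arctan(5/5) ≈ 45.00°
pole at origin: |s| = 5, ∠ = 90.00° (in denominator)
|T| = 20 · 40.311 / 35.355 ≈ 22.804
Gain = 20 log₁₀(22.804) ≈ 27.16 dB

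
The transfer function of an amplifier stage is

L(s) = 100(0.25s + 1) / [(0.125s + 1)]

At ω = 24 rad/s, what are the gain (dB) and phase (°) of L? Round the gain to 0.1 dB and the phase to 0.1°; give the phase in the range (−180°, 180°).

45.7 dB, 9.0°

At ω = 24 rad/s:
zero (1 + j24·0.25) = 1 + j6 → |·| ≈ 6.0828, ∠ ≈ 80.54°
pole (1 + j24·0.125) = 1 + j3 → |·| ≈ 3.1623, ∠ ≈ 71.57°
|L| = 100 · 6.0828 / (3.1623) ≈ 192.35
Gain = 20 log₁₀(192.35) ≈ 45.68 dB
∠L = (80.54°) − (71.57°) = 8.97°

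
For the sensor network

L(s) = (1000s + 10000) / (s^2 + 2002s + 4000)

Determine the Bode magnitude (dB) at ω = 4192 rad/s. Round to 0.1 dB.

-13.3 dB

Substitute s = j4192:
Numerator: 1000(j4192) + 10000 = 10000 + j4192000
Denominator: (j4192)^2 + 2002(j4192) + 4000 = -17568864 + j8392384
|N| = √(10000² + 4192000²) ≈ 4.192e+06, ∠N ≈ 89.86°
|D| = √(17568864² + 8392384²) ≈ 1.947e+07, ∠D ≈ 154.47°
|L| = 4.192e+06 / 1.947e+07 ≈ 0.21531
Gain = 20 log₁₀(0.21531) ≈ -13.34 dB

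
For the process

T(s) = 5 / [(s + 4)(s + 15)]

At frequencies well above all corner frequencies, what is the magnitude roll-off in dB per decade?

-40 dB/decade

Each pole contributes −20 dB/decade at high frequency; each zero contributes +20 dB/decade.
Net: 0 zero(s) − 2 pole(s) → -40 dB/decade.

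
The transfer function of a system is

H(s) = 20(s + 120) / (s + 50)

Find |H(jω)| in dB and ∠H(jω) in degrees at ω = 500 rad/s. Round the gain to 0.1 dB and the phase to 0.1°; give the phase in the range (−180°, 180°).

26.2 dB, -7.8°

At s = jω = j500:
zero (s+120): 120 + j500 → |·| = √(120²+500²) = √264400 ≈ 514.2, ∠ = arctan(500/120) ≈ 76.50°
pole (s+50): 50 + j500 → |·| = √(50²+500²) = √252500 ≈ 502.49, ∠ = arctan(500/50) ≈ 84.29°
|H| = 20 · 514.2 / 502.49 ≈ 20.466
Gain = 20 log₁₀(20.466) ≈ 26.22 dB
∠H = 76.50° − 84.29° = -7.79°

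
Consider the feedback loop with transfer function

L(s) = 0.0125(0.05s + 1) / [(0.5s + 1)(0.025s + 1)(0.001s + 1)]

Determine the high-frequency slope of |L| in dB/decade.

-40 dB/decade

Each pole contributes −20 dB/decade at high frequency; each zero contributes +20 dB/decade.
Net: 1 zero(s) − 3 pole(s) → -40 dB/decade.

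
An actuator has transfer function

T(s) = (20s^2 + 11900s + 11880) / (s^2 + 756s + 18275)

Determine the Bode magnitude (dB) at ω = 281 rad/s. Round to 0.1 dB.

Substitute s = j281:
Numerator: 20(j281)^2 + 11900(j281) + 11880 = -1567340 + j3343900
Denominator: (j281)^2 + 756(j281) + 18275 = -60686 + j212436
|N| = √(1567340² + 3343900²) ≈ 3.693e+06, ∠N ≈ 115.11°
|D| = √(60686² + 212436²) ≈ 2.2093e+05, ∠D ≈ 105.94°
|T| = 3.693e+06 / 2.2093e+05 ≈ 16.716
Gain = 20 log₁₀(16.716) ≈ 24.46 dB

24.5 dB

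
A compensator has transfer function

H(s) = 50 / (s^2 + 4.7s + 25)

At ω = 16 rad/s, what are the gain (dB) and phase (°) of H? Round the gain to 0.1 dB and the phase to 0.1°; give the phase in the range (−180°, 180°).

-13.7 dB, -162.0°

At s = jω = j16:
quadratic: (j16)² + 4.7·j16 + 25 = -231 + j75.2 → |·| ≈ 242.93, ∠ ≈ 161.97°
|H| = 50 / 242.93 ≈ 0.20582
Gain = 20 log₁₀(0.20582) ≈ -13.73 dB
∠H = 0.00° − 161.97° = -161.97°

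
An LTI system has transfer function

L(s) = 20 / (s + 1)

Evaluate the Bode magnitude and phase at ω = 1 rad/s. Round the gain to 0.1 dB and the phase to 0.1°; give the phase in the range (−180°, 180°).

23.0 dB, -45.0°

At s = jω = j1:
pole (s+1): 1 + j1 → |·| = √(1²+1²) = √2 ≈ 1.4142, ∠ = arctan(1/1) ≈ 45.00°
|L| = 20 / 1.4142 ≈ 14.142
Gain = 20 log₁₀(14.142) ≈ 23.01 dB
∠L = 0.00° − 45.00° = -45.00°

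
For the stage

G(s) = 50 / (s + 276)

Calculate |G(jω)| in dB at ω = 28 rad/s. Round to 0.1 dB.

-14.9 dB

At s = jω = j28:
pole (s+276): 276 + j28 → |·| = √(276²+28²) = √76960 ≈ 277.42, ∠ = arctan(28/276) ≈ 5.79°
|G| = 50 / 277.42 ≈ 0.18023
Gain = 20 log₁₀(0.18023) ≈ -14.88 dB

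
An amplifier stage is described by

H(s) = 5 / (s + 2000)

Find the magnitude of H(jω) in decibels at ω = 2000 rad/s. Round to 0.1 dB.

-55.1 dB

Substitute s = j2000:
Numerator: 5 = 5 + j0
Denominator: (j2000) + 2000 = 2000 + j2000
|N| = √(5² + 0²) ≈ 5, ∠N ≈ 0.00°
|D| = √(2000² + 2000²) ≈ 2828.4, ∠D ≈ 45.00°
|H| = 5 / 2828.4 ≈ 0.0017678
Gain = 20 log₁₀(0.0017678) ≈ -55.05 dB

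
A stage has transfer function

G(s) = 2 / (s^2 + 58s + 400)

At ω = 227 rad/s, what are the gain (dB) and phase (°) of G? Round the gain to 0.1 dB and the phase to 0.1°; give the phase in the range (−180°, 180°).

-88.4 dB, -165.6°

Substitute s = j227:
Numerator: 2 = 2 + j0
Denominator: (j227)^2 + 58(j227) + 400 = -51129 + j13166
|N| = √(2² + 0²) ≈ 2, ∠N ≈ 0.00°
|D| = √(51129² + 13166²) ≈ 52797, ∠D ≈ 165.56°
|G| = 2 / 52797 ≈ 3.7881e-05
Gain = 20 log₁₀(3.7881e-05) ≈ -88.43 dB
∠G = 0.00° − 165.56° = -165.56°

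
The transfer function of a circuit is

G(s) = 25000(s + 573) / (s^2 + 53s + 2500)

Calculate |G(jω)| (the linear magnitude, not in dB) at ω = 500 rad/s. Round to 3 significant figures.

At s = jω = j500:
zero (s+573): 573 + j500 → |·| = √(573²+500²) = √578329 ≈ 760.48, ∠ = arctan(500/573) ≈ 41.11°
quadratic: (j500)² + 53·j500 + 2500 = -247500 + j26500 → |·| ≈ 2.4891e+05, ∠ ≈ 173.89°
|G| = 25000 · 760.48 / 2.4891e+05 ≈ 76.381

76.4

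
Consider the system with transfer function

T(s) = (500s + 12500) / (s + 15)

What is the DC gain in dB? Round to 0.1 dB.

T(0) = 12500 / 15 ≈ 833.33
20 log₁₀(833.33) ≈ 58.42 dB

58.4 dB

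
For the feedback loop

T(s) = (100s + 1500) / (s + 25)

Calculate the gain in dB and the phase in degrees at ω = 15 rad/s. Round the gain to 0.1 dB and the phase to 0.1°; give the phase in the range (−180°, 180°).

37.2 dB, 14.0°

Substitute s = j15:
Numerator: 100(j15) + 1500 = 1500 + j1500
Denominator: (j15) + 25 = 25 + j15
|N| = √(1500² + 1500²) ≈ 2121.3, ∠N ≈ 45.00°
|D| = √(25² + 15²) ≈ 29.155, ∠D ≈ 30.96°
|T| = 2121.3 / 29.155 ≈ 72.759
Gain = 20 log₁₀(72.759) ≈ 37.24 dB
∠T = 45.00° − 30.96° = 14.04°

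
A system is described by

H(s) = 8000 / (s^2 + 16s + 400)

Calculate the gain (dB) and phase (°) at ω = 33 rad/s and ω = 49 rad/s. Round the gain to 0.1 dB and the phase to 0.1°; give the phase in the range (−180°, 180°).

ω = 33: 19.3 dB, -142.5°; ω = 49: 11.4 dB, -158.6°

At s = jω = j33:
quadratic: (j33)² + 16·j33 + 400 = -689 + j528 → |·| ≈ 868.05, ∠ ≈ 142.54°
|H| = 8000 / 868.05 ≈ 9.2161
Gain = 20 log₁₀(9.2161) ≈ 19.29 dB
∠H = 0.00° − 142.54° = -142.54°

At s = jω = j49:
quadratic: (j49)² + 16·j49 + 400 = -2001 + j784 → |·| ≈ 2149.1, ∠ ≈ 158.60°
|H| = 8000 / 2149.1 ≈ 3.7225
Gain = 20 log₁₀(3.7225) ≈ 11.42 dB
∠H = 0.00° − 158.60° = -158.60°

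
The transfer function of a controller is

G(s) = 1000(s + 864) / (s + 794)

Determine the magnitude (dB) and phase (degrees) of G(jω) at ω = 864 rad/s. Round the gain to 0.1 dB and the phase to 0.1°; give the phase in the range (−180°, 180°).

At s = jω = j864:
zero (s+864): 864 + j864 → |·| = √(864²+864²) = √1492992 ≈ 1221.9, ∠ = arctan(864/864) ≈ 45.00°
pole (s+794): 794 + j864 → |·| = √(794²+864²) = √1376932 ≈ 1173.4, ∠ = arctan(864/794) ≈ 47.42°
|G| = 1000 · 1221.9 / 1173.4 ≈ 1041.3
Gain = 20 log₁₀(1041.3) ≈ 60.35 dB
∠G = 45.00° − 47.42° = -2.42°

60.4 dB, -2.4°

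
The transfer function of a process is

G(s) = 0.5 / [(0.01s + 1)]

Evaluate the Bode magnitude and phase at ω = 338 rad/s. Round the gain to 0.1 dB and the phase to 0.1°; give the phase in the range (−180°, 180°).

-17.0 dB, -73.5°

At ω = 338 rad/s:
pole (1 + j338·0.01) = 1 + j3.38 → |·| ≈ 3.5248, ∠ ≈ 73.52°
|G| = 0.5 · 1 / (3.5248) ≈ 0.14185
Gain = 20 log₁₀(0.14185) ≈ -16.96 dB
∠G = (0°) − (73.52°) = -73.52°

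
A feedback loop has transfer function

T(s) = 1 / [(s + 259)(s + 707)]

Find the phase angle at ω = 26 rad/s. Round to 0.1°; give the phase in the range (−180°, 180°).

-7.8°

At s = jω = j26:
pole (s+259): 259 + j26 → |·| = √(259²+26²) = √67757 ≈ 260.3, ∠ = arctan(26/259) ≈ 5.73°
pole (s+707): 707 + j26 → |·| = √(707²+26²) = √500525 ≈ 707.48, ∠ = arctan(26/707) ≈ 2.11°
∠T = 0.00° − 7.84° = -7.84°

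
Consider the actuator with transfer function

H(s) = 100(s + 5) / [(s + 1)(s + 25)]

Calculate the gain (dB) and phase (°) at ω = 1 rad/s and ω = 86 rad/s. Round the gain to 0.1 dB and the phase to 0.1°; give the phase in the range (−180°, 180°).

At s = jω = j1:
zero (s+5): 5 + j1 → |·| = √(5²+1²) = √26 ≈ 5.099, ∠ = arctan(1/5) ≈ 11.31°
pole (s+1): 1 + j1 → |·| = √(1²+1²) = √2 ≈ 1.4142, ∠ = arctan(1/1) ≈ 45.00°
pole (s+25): 25 + j1 → |·| = √(25²+1²) = √626 ≈ 25.02, ∠ = arctan(1/25) ≈ 2.29°
|H| = 100 · 5.099 / 35.383 ≈ 14.411
Gain = 20 log₁₀(14.411) ≈ 23.17 dB
∠H = 11.31° − 47.29° = -35.98°

At s = jω = j86:
zero (s+5): 5 + j86 → |·| = √(5²+86²) = √7421 ≈ 86.145, ∠ = arctan(86/5) ≈ 86.67°
pole (s+1): 1 + j86 → |·| = √(1²+86²) = √7397 ≈ 86.006, ∠ = arctan(86/1) ≈ 89.33°
pole (s+25): 25 + j86 → |·| = √(25²+86²) = √8021 ≈ 89.56, ∠ = arctan(86/25) ≈ 73.79°
|H| = 100 · 86.145 / 7702.7 ≈ 1.1184
Gain = 20 log₁₀(1.1184) ≈ 0.97 dB
∠H = 86.67° − 163.12° = -76.45°

ω = 1: 23.2 dB, -36.0°; ω = 86: 1.0 dB, -76.5°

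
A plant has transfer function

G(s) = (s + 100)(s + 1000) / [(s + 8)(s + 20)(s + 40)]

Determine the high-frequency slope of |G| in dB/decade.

Each pole contributes −20 dB/decade at high frequency; each zero contributes +20 dB/decade.
Net: 2 zero(s) − 3 pole(s) → -20 dB/decade.

-20 dB/decade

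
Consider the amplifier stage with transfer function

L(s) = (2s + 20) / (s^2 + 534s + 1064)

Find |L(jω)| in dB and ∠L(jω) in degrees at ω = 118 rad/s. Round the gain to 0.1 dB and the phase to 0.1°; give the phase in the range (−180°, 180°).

Substitute s = j118:
Numerator: 2(j118) + 20 = 20 + j236
Denominator: (j118)^2 + 534(j118) + 1064 = -12860 + j63012
|N| = √(20² + 236²) ≈ 236.85, ∠N ≈ 85.16°
|D| = √(12860² + 63012²) ≈ 64311, ∠D ≈ 101.53°
|L| = 236.85 / 64311 ≈ 0.0036829
Gain = 20 log₁₀(0.0036829) ≈ -48.68 dB
∠L = 85.16° − 101.53° = -16.37°

-48.7 dB, -16.4°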